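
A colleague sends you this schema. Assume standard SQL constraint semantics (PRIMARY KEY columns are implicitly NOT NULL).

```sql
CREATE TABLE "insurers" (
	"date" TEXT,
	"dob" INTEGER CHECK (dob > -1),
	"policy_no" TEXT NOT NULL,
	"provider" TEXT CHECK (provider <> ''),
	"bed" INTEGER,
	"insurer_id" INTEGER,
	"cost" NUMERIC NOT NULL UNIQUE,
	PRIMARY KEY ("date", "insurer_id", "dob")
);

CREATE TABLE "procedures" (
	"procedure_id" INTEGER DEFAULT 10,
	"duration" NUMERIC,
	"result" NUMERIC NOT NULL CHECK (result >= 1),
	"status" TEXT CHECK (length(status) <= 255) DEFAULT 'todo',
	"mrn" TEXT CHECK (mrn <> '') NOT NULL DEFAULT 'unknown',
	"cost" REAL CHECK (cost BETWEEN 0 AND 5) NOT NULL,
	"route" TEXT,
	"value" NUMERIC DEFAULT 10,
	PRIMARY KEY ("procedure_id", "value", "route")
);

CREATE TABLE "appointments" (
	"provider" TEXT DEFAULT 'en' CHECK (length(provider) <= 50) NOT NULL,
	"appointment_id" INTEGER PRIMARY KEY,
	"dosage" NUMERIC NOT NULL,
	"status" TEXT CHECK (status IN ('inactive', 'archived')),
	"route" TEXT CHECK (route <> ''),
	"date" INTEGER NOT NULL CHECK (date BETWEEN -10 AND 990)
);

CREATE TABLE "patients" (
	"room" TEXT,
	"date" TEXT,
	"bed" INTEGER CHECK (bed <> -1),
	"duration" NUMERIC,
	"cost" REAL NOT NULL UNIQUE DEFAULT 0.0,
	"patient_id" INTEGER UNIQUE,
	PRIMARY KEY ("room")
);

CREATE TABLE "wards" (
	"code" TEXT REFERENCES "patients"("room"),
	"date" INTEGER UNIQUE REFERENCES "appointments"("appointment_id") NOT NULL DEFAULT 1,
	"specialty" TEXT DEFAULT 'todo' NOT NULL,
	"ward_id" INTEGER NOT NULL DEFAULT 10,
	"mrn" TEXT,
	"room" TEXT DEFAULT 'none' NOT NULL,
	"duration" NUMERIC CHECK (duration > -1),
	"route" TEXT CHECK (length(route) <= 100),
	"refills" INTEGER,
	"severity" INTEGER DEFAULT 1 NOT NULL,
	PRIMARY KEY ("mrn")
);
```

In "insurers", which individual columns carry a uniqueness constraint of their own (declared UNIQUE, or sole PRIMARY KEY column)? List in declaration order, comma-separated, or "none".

- date: part of a composite PRIMARY KEY — only the tuple is unique, not this column on its own.
- dob: part of a composite PRIMARY KEY — only the tuple is unique, not this column on its own.
- policy_no: no UNIQUE or single-column PK constraint.
- provider: no UNIQUE or single-column PK constraint.
- bed: no UNIQUE or single-column PK constraint.
- insurer_id: part of a composite PRIMARY KEY — only the tuple is unique, not this column on its own.
- cost: declared UNIQUE → unique.

cost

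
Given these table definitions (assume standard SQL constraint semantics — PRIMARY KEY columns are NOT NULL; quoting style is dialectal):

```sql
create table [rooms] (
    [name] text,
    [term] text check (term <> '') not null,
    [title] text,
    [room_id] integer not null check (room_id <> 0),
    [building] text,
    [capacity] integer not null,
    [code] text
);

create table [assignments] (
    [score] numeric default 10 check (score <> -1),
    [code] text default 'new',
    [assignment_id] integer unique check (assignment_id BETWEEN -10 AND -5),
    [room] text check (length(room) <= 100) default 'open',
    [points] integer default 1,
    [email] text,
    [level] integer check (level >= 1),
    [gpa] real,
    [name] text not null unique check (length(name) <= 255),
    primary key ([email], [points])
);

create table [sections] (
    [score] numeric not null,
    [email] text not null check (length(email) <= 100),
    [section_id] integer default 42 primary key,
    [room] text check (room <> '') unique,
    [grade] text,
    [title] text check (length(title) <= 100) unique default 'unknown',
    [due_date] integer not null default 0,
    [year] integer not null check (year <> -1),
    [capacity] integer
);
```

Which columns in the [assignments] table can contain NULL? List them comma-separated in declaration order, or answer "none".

score, code, assignment_id, room, level, gpa

- score: CHECK does not forbid NULL (a CHECK constraint passes when its expression is NULL) → nullable.
- code: DEFAULT only fills an omitted column; an explicit NULL is still allowed → nullable.
- assignment_id: CHECK does not forbid NULL (a CHECK constraint passes when its expression is NULL) → nullable.
- room: CHECK does not forbid NULL (a CHECK constraint passes when its expression is NULL) → nullable.
- points: part of the PRIMARY KEY, which implies NOT NULL → not nullable.
- email: part of the PRIMARY KEY, which implies NOT NULL → not nullable.
- level: CHECK does not forbid NULL (a CHECK constraint passes when its expression is NULL) → nullable.
- gpa: no NOT NULL constraint applies → nullable.
- name: declared NOT NULL → not nullable.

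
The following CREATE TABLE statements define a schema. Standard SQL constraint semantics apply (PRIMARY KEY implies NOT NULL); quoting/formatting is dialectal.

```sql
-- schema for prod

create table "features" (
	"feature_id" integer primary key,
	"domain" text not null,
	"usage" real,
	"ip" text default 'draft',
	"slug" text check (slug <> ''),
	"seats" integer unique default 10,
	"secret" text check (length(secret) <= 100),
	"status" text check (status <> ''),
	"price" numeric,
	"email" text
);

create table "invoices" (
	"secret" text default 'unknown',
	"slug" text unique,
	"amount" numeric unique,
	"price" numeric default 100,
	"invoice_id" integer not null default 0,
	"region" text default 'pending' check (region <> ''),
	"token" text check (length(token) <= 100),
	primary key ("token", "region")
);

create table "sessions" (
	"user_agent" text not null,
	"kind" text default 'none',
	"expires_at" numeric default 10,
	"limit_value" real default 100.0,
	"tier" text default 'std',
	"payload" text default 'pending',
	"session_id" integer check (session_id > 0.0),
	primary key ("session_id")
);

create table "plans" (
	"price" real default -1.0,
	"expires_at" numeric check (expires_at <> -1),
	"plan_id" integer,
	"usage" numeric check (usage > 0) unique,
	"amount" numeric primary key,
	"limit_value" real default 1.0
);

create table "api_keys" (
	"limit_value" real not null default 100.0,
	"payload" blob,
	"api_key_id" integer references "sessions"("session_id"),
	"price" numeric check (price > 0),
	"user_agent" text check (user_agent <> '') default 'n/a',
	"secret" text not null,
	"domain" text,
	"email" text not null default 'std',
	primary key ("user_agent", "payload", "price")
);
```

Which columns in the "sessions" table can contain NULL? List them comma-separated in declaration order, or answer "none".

kind, expires_at, limit_value, tier, payload

- user_agent: declared NOT NULL → not nullable.
- kind: DEFAULT only fills an omitted column; an explicit NULL is still allowed → nullable.
- expires_at: DEFAULT only fills an omitted column; an explicit NULL is still allowed → nullable.
- limit_value: DEFAULT only fills an omitted column; an explicit NULL is still allowed → nullable.
- tier: DEFAULT only fills an omitted column; an explicit NULL is still allowed → nullable.
- payload: DEFAULT only fills an omitted column; an explicit NULL is still allowed → nullable.
- session_id: part of the PRIMARY KEY, which implies NOT NULL → not nullable.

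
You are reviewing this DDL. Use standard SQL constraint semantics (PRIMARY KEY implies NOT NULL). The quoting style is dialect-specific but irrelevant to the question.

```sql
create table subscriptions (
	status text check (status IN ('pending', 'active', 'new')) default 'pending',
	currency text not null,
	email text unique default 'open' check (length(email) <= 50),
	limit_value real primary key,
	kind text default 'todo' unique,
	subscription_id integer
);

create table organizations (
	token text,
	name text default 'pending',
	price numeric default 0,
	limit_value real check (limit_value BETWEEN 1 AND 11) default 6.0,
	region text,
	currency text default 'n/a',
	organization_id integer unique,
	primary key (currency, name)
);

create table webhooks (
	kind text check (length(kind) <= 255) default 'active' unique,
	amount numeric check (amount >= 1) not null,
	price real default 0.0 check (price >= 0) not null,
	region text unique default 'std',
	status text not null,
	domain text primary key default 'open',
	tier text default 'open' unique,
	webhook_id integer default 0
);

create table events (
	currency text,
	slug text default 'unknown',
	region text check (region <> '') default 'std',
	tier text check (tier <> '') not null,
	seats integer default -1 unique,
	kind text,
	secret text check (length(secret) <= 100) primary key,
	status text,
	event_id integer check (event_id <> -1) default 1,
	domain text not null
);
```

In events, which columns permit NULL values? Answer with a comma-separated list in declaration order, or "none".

currency, slug, region, seats, kind, status, event_id

- currency: no NOT NULL constraint applies → nullable.
- slug: DEFAULT only fills an omitted column; an explicit NULL is still allowed → nullable.
- region: CHECK does not forbid NULL (a CHECK constraint passes when its expression is NULL) → nullable.
- tier: declared NOT NULL → not nullable.
- seats: UNIQUE does not imply NOT NULL → nullable.
- kind: no NOT NULL constraint applies → nullable.
- secret: part of the PRIMARY KEY, which implies NOT NULL → not nullable.
- status: no NOT NULL constraint applies → nullable.
- event_id: CHECK does not forbid NULL (a CHECK constraint passes when its expression is NULL) → nullable.
- domain: declared NOT NULL → not nullable.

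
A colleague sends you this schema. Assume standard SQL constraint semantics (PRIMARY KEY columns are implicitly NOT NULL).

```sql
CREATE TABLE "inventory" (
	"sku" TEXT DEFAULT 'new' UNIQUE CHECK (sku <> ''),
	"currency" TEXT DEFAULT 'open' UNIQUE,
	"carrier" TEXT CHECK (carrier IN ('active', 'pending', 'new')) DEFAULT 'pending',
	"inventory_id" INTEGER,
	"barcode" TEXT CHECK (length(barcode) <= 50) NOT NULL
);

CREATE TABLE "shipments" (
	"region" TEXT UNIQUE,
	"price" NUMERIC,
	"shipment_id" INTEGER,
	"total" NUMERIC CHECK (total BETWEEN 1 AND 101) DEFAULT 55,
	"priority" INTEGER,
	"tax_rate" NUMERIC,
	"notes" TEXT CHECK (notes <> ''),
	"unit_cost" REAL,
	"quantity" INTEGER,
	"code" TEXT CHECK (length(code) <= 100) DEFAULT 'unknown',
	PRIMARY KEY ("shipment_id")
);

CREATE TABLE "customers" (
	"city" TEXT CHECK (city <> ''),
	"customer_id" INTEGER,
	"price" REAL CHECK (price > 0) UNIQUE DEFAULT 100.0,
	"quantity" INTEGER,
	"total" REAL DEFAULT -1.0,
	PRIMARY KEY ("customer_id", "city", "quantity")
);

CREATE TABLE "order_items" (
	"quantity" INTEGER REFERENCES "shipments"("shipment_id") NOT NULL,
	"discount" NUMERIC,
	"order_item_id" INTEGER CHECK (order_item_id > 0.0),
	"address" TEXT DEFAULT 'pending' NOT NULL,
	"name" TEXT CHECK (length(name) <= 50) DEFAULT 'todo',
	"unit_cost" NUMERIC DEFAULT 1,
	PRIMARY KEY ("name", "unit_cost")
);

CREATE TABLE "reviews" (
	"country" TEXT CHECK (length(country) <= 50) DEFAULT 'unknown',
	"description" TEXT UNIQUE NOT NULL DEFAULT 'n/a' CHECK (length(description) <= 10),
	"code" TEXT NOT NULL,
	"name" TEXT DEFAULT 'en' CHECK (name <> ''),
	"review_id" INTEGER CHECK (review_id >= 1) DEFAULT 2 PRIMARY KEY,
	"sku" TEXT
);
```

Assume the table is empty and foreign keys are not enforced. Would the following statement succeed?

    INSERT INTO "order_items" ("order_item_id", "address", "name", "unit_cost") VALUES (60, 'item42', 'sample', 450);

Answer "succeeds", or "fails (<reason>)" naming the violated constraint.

quantity is omitted from the column list and has no DEFAULT, so it would receive NULL.
But quantity is declared NOT NULL.

fails (NOT NULL on quantity)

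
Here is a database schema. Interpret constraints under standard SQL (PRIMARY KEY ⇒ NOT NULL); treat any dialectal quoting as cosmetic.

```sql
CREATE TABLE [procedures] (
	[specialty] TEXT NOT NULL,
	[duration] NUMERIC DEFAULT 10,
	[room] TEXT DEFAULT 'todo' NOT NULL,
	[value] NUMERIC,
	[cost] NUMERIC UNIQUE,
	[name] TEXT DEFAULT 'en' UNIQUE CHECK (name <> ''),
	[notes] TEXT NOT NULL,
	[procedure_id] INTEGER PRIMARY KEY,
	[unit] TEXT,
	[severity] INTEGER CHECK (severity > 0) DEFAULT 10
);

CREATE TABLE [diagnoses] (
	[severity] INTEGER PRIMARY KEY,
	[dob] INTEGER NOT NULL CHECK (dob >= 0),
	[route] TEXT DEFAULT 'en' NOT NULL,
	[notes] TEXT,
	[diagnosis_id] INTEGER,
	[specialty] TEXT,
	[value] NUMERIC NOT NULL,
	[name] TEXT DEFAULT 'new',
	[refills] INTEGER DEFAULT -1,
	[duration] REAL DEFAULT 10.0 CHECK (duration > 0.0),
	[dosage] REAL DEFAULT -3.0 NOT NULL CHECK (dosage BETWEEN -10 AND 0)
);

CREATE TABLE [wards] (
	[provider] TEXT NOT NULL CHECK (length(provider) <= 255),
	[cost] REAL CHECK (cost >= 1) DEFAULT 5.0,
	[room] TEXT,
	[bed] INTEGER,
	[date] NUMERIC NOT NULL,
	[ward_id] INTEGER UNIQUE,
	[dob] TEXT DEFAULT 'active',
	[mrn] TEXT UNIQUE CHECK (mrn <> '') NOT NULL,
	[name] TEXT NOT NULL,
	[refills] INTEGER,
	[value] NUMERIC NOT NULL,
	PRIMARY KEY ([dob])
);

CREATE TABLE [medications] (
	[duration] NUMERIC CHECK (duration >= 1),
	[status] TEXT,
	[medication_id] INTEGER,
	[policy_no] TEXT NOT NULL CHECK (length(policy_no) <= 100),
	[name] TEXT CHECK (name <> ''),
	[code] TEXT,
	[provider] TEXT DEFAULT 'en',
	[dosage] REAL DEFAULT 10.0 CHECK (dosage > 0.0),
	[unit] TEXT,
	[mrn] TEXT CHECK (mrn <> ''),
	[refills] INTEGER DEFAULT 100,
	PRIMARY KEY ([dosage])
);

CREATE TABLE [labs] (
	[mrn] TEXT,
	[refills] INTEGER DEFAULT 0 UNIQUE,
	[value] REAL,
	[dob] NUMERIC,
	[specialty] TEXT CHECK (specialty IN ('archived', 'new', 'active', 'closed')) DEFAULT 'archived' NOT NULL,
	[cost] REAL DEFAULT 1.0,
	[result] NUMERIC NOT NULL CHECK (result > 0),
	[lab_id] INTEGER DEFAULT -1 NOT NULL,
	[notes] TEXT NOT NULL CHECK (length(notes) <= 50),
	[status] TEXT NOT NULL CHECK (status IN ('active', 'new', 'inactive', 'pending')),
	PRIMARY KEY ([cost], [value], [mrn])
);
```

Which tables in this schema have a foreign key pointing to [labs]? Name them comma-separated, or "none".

No REFERENCES clause anywhere in the schema names labs.

none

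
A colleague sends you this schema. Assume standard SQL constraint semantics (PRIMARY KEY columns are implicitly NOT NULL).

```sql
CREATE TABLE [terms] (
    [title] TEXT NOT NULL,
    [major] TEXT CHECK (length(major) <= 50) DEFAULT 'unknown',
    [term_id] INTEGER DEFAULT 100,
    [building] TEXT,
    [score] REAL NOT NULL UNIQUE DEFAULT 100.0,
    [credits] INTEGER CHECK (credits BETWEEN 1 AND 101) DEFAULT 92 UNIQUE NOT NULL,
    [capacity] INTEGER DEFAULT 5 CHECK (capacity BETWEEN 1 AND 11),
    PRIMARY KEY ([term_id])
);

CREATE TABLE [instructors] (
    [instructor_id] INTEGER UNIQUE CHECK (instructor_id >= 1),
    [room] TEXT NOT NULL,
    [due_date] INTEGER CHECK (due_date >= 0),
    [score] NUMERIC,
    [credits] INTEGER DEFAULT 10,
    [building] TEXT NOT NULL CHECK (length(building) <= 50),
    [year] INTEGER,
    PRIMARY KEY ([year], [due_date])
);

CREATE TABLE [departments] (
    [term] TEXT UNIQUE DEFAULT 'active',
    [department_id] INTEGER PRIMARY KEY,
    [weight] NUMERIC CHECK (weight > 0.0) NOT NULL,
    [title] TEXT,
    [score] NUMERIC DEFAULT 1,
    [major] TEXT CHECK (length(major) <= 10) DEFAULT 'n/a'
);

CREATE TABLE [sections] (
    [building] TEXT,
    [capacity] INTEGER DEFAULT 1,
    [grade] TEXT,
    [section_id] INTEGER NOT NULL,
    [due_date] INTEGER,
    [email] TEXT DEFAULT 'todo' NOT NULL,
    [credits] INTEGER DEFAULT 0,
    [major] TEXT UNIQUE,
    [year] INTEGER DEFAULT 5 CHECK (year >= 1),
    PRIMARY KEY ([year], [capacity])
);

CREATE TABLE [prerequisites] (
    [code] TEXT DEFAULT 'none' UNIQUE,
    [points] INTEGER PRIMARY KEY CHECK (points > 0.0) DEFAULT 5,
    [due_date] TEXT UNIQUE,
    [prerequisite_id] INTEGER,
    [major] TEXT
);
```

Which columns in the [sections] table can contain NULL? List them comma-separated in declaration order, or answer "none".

building, grade, due_date, credits, major

- building: no NOT NULL constraint applies → nullable.
- capacity: part of the PRIMARY KEY, which implies NOT NULL → not nullable.
- grade: no NOT NULL constraint applies → nullable.
- section_id: declared NOT NULL → not nullable.
- due_date: no NOT NULL constraint applies → nullable.
- email: declared NOT NULL → not nullable.
- credits: DEFAULT only fills an omitted column; an explicit NULL is still allowed → nullable.
- major: UNIQUE does not imply NOT NULL → nullable.
- year: part of the PRIMARY KEY, which implies NOT NULL → not nullable.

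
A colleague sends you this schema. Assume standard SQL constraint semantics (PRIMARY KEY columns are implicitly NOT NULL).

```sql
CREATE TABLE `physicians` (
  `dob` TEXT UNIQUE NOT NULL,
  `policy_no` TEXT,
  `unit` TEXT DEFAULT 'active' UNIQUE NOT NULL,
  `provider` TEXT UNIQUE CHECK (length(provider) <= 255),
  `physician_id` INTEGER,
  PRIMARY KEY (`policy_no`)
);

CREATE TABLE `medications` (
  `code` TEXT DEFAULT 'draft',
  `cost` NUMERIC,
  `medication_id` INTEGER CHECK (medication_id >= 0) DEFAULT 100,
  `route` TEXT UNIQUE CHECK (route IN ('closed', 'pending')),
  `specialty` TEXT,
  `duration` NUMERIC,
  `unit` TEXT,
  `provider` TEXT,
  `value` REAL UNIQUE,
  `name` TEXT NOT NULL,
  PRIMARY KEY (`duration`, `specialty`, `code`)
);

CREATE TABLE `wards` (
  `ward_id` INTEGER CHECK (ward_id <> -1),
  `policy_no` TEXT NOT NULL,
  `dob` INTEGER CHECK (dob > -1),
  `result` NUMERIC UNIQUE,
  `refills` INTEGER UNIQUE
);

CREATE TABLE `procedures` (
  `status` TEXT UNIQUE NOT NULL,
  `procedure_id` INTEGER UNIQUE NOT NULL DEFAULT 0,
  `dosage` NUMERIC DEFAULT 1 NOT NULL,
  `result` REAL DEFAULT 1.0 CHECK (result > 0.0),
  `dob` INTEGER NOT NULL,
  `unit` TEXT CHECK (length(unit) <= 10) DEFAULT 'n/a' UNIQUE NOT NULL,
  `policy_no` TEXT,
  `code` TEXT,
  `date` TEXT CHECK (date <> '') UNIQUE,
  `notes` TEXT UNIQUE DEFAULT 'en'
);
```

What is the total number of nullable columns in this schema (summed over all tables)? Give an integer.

physicians: 2 nullable (provider, physician_id — PK (policy_no) and explicit NOT NULL columns excluded).
medications: 6 nullable (cost, medication_id, route, unit, provider, value — PK (duration, specialty, code) and explicit NOT NULL columns excluded).
wards: 4 nullable (ward_id, dob, result, refills — PK none and explicit NOT NULL columns excluded).
procedures: 5 nullable (result, policy_no, code, date, notes — PK none and explicit NOT NULL columns excluded).
Total: 2 + 6 + 4 + 5 = 17.

17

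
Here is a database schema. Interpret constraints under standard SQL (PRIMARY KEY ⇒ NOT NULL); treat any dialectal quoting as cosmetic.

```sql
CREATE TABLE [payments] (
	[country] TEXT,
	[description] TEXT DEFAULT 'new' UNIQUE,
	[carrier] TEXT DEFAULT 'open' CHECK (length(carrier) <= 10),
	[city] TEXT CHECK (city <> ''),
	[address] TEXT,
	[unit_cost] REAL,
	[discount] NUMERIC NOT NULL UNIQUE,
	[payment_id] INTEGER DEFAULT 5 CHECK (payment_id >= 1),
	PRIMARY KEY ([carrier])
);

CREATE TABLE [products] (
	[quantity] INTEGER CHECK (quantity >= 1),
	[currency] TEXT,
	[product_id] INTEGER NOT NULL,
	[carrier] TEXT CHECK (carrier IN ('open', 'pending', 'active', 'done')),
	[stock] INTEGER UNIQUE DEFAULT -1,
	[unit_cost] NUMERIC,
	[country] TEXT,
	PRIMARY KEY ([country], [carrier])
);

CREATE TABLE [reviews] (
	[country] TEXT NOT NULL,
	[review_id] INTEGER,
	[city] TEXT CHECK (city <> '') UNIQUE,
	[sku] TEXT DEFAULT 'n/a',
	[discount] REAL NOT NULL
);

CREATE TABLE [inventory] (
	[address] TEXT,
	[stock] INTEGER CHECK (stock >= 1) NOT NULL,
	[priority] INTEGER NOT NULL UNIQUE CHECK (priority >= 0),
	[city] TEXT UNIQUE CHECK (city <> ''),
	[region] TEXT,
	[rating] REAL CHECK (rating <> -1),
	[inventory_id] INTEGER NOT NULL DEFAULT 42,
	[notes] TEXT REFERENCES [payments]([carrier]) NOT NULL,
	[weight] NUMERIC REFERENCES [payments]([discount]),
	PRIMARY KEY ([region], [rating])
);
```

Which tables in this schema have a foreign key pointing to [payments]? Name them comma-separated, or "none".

- inventory.notes references payments(carrier).
- inventory.weight references payments(discount).

inventory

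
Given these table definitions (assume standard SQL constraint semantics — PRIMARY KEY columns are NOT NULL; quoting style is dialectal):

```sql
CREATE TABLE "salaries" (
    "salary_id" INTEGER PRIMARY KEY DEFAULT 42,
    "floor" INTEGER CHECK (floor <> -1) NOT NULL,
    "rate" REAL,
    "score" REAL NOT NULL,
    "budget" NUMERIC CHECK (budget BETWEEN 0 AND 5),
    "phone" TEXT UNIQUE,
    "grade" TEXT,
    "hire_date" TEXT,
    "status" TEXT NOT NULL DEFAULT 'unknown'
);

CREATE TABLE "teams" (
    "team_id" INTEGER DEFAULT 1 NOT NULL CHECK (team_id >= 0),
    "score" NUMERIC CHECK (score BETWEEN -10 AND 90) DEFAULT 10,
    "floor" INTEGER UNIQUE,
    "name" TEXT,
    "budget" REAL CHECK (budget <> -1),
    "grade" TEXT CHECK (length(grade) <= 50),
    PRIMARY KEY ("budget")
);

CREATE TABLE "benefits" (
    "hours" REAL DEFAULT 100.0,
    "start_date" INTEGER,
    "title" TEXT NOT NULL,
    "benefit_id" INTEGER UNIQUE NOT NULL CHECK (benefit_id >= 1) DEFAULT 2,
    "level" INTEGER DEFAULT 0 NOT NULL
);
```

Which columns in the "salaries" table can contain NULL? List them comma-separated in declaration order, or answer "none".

- salary_id: part of the PRIMARY KEY, which implies NOT NULL → not nullable.
- floor: declared NOT NULL → not nullable.
- rate: no NOT NULL constraint applies → nullable.
- score: declared NOT NULL → not nullable.
- budget: CHECK does not forbid NULL (a CHECK constraint passes when its expression is NULL) → nullable.
- phone: UNIQUE does not imply NOT NULL → nullable.
- grade: no NOT NULL constraint applies → nullable.
- hire_date: no NOT NULL constraint applies → nullable.
- status: declared NOT NULL → not nullable.

rate, budget, phone, grade, hire_date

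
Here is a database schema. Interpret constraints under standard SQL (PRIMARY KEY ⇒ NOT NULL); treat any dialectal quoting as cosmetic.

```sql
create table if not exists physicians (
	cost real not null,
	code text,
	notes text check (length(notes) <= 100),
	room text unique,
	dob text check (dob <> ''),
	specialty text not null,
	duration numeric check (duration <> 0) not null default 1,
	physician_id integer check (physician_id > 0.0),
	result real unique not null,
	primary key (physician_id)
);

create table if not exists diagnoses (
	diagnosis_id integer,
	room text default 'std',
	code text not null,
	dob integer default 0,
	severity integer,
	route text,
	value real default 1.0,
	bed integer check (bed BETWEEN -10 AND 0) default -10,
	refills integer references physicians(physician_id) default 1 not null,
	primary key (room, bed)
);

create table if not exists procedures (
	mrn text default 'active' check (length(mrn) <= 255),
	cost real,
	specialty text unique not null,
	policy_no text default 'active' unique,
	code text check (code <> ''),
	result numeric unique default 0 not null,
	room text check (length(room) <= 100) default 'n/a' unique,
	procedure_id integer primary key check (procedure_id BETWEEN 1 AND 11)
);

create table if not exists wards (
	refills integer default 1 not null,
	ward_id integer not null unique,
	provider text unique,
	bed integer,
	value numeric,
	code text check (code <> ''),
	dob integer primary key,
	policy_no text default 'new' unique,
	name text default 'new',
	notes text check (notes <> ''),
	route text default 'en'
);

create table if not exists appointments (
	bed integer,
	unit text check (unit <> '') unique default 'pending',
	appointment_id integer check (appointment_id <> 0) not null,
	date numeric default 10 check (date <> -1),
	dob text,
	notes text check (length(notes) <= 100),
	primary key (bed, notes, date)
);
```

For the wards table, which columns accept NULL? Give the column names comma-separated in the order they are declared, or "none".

- refills: declared NOT NULL → not nullable.
- ward_id: declared NOT NULL → not nullable.
- provider: UNIQUE does not imply NOT NULL → nullable.
- bed: no NOT NULL constraint applies → nullable.
- value: no NOT NULL constraint applies → nullable.
- code: CHECK does not forbid NULL (a CHECK constraint passes when its expression is NULL) → nullable.
- dob: part of the PRIMARY KEY, which implies NOT NULL → not nullable.
- policy_no: UNIQUE does not imply NOT NULL → nullable.
- name: DEFAULT only fills an omitted column; an explicit NULL is still allowed → nullable.
- notes: CHECK does not forbid NULL (a CHECK constraint passes when its expression is NULL) → nullable.
- route: DEFAULT only fills an omitted column; an explicit NULL is still allowed → nullable.

provider, bed, value, code, policy_no, name, notes, route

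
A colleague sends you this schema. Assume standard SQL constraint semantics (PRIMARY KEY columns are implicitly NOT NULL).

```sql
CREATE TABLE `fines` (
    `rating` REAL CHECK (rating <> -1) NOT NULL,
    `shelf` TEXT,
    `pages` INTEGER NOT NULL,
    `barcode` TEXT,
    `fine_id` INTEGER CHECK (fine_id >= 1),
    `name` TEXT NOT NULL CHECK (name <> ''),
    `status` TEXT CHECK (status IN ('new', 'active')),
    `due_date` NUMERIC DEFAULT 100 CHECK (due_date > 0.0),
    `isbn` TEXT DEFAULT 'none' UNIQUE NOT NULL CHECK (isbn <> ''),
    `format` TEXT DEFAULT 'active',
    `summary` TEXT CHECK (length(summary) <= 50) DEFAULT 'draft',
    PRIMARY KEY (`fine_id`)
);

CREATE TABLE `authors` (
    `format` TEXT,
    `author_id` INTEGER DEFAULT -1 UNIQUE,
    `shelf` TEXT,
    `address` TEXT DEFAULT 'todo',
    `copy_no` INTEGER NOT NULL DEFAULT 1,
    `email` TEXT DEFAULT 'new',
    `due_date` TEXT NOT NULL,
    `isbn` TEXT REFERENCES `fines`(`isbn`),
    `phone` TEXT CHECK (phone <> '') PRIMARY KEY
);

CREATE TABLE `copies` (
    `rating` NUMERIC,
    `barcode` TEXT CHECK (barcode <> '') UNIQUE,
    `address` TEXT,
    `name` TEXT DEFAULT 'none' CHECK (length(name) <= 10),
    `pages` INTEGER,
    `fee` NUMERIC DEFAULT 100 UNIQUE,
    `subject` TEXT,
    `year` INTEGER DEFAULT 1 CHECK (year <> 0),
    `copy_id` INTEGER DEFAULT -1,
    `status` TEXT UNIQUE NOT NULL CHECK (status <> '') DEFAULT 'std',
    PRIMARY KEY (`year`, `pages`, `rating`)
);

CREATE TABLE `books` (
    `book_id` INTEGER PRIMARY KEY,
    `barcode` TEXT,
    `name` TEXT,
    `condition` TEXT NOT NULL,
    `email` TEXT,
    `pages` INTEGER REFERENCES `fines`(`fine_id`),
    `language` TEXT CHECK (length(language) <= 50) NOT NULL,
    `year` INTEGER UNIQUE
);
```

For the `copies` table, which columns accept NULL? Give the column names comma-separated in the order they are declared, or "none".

barcode, address, name, fee, subject, copy_id

- rating: part of the PRIMARY KEY, which implies NOT NULL → not nullable.
- barcode: CHECK does not forbid NULL (a CHECK constraint passes when its expression is NULL) → nullable.
- address: no NOT NULL constraint applies → nullable.
- name: CHECK does not forbid NULL (a CHECK constraint passes when its expression is NULL) → nullable.
- pages: part of the PRIMARY KEY, which implies NOT NULL → not nullable.
- fee: UNIQUE does not imply NOT NULL → nullable.
- subject: no NOT NULL constraint applies → nullable.
- year: part of the PRIMARY KEY, which implies NOT NULL → not nullable.
- copy_id: DEFAULT only fills an omitted column; an explicit NULL is still allowed → nullable.
- status: declared NOT NULL → not nullable.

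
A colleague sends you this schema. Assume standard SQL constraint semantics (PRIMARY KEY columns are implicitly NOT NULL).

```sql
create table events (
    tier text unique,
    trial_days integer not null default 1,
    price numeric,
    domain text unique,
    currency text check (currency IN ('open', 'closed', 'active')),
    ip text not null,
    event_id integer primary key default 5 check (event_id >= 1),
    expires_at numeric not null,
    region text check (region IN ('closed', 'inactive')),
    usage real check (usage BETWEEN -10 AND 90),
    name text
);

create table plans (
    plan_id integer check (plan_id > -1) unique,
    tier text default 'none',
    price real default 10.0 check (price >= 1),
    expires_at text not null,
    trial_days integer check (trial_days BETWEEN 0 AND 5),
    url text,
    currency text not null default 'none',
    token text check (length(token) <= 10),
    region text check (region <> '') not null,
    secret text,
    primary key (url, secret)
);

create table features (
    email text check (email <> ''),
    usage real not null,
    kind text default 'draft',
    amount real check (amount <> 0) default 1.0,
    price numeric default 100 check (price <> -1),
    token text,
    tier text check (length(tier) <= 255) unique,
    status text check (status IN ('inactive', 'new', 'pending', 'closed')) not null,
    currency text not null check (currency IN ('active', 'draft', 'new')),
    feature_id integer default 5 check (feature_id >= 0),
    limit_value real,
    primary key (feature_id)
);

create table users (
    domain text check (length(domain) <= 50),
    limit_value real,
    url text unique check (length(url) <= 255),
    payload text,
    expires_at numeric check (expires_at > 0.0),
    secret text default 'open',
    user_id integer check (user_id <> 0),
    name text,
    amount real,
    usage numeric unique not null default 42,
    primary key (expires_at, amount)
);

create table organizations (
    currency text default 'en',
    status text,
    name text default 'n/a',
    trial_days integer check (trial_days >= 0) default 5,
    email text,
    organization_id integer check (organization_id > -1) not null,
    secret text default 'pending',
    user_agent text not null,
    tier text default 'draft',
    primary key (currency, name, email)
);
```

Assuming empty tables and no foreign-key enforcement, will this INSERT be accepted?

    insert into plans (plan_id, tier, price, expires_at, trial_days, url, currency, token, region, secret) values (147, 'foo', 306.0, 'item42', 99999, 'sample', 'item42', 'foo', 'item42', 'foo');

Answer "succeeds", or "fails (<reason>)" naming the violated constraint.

The value 99999 for trial_days violates CHECK (trial_days BETWEEN 0 AND 5).

fails (CHECK on trial_days)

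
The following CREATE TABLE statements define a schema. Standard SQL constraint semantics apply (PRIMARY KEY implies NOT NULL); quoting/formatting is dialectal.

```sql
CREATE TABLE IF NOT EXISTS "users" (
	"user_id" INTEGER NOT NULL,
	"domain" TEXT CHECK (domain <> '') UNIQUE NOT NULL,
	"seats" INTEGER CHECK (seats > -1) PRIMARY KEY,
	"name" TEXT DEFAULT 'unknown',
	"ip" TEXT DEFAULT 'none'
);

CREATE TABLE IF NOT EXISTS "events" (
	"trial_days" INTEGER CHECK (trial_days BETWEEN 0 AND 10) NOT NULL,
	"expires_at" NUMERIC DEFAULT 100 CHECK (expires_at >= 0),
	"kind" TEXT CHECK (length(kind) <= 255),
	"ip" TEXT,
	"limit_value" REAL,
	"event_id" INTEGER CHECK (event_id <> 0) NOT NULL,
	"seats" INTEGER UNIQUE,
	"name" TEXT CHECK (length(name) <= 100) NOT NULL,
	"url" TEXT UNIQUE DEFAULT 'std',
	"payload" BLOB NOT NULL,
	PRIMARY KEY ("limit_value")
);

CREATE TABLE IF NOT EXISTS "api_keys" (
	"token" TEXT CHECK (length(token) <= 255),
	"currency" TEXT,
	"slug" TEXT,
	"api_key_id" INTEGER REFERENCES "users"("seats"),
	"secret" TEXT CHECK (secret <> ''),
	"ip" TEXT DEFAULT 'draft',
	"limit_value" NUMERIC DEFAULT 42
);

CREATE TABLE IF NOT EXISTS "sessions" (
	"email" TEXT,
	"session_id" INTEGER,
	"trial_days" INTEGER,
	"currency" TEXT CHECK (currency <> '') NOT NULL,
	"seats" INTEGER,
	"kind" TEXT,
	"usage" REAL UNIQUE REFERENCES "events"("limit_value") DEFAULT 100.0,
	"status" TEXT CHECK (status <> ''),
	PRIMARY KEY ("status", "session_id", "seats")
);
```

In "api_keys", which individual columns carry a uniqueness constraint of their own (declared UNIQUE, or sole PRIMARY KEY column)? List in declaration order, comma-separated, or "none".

- token: no UNIQUE or single-column PK constraint.
- currency: no UNIQUE or single-column PK constraint.
- slug: no UNIQUE or single-column PK constraint.
- api_key_id: no UNIQUE or single-column PK constraint.
- secret: no UNIQUE or single-column PK constraint.
- ip: no UNIQUE or single-column PK constraint.
- limit_value: no UNIQUE or single-column PK constraint.

none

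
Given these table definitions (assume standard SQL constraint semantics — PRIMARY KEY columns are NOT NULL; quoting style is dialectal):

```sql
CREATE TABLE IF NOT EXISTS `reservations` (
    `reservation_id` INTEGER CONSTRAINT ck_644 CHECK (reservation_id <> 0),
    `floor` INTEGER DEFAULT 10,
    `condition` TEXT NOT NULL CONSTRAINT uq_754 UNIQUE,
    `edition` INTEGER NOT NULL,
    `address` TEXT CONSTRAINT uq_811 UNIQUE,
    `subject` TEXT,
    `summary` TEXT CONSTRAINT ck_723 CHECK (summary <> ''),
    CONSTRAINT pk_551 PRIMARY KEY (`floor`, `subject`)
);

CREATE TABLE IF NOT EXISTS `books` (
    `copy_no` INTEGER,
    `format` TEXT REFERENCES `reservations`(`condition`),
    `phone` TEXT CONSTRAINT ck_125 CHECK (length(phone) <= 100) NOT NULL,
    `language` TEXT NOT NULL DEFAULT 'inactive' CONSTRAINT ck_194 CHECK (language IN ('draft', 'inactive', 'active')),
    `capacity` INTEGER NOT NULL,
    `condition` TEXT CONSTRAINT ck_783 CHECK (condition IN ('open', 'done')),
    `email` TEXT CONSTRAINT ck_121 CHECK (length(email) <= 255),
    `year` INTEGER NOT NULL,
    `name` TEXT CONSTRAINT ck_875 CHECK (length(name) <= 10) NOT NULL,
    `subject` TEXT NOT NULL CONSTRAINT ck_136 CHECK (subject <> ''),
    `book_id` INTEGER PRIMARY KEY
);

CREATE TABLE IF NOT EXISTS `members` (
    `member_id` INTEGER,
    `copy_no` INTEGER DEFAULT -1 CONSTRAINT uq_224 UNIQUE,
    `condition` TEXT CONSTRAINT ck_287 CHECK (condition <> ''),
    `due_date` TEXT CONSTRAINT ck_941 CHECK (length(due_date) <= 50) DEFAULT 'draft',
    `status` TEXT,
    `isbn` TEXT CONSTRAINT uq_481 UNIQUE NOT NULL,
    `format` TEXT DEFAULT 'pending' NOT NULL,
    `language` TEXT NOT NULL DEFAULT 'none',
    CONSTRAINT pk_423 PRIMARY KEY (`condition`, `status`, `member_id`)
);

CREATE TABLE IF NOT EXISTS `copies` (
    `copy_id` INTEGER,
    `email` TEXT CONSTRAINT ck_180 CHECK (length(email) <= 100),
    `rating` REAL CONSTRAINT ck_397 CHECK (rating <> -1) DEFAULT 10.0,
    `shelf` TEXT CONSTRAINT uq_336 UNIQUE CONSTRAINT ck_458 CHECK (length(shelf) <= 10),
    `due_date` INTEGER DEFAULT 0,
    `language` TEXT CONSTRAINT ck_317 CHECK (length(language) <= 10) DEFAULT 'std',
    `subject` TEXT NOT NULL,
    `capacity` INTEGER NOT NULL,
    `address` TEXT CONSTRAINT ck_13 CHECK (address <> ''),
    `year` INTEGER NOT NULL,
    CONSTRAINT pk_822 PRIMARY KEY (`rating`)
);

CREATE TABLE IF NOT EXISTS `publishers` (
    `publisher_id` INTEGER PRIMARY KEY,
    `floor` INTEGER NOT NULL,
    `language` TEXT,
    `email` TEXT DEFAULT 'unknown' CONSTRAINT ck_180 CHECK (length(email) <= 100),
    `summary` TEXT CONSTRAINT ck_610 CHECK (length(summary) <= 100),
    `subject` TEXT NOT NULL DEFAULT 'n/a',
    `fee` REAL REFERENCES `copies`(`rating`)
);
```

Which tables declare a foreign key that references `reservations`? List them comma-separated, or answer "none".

- books.format references reservations(condition).

books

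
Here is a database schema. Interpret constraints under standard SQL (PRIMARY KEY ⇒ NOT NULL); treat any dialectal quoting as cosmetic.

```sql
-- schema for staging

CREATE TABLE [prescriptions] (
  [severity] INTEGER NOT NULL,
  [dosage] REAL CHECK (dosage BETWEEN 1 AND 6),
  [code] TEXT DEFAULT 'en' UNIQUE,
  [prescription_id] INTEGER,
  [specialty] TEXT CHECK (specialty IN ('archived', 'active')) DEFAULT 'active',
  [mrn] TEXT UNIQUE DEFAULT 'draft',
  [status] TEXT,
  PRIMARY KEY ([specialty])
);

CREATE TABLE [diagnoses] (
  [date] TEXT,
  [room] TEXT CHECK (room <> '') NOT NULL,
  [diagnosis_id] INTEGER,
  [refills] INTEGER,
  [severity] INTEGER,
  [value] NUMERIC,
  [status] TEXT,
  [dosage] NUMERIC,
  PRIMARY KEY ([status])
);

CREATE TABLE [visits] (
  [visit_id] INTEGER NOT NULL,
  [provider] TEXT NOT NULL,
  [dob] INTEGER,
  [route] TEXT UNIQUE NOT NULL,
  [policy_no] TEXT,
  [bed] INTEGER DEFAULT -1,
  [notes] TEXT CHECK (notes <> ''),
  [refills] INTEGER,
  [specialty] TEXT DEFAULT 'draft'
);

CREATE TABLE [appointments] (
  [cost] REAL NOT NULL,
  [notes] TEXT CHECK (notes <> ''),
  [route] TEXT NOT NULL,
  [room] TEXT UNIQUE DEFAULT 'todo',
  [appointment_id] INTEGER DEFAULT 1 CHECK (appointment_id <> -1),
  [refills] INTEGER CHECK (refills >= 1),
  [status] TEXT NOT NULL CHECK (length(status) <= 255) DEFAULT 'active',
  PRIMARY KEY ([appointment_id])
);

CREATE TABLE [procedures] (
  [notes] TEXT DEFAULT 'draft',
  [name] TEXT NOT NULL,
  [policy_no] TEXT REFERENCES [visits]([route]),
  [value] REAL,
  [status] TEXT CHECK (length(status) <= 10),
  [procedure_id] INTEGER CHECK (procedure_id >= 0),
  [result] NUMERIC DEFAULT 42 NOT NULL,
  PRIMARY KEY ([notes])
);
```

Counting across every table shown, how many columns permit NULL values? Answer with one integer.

prescriptions: 5 nullable (dosage, code, prescription_id, mrn, status — PK (specialty) and explicit NOT NULL columns excluded).
diagnoses: 6 nullable (date, diagnosis_id, refills, severity, value, dosage — PK (status) and explicit NOT NULL columns excluded).
visits: 6 nullable (dob, policy_no, bed, notes, refills, specialty — PK none and explicit NOT NULL columns excluded).
appointments: 3 nullable (notes, room, refills — PK (appointment_id) and explicit NOT NULL columns excluded).
procedures: 4 nullable (policy_no, value, status, procedure_id — PK (notes) and explicit NOT NULL columns excluded).
Total: 5 + 6 + 6 + 3 + 4 = 24.

24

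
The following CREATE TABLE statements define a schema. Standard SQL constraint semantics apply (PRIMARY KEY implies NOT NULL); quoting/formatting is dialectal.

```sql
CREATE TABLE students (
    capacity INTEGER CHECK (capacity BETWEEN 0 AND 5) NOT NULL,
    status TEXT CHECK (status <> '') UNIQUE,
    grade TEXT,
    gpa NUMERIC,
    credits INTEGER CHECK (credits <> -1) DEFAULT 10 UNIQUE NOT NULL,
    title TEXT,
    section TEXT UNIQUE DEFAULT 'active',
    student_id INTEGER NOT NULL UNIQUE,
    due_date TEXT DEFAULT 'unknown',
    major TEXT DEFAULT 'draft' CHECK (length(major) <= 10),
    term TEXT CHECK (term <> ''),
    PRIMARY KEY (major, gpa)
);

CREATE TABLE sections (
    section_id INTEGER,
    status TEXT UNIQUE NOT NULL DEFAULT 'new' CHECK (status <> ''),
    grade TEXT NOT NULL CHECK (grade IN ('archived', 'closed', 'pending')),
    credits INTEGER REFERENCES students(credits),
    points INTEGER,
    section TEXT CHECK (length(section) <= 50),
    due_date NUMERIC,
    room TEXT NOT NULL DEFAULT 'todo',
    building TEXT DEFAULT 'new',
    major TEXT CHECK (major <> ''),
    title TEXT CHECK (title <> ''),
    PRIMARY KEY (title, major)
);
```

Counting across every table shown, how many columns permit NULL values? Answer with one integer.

12

students: 6 nullable (status, grade, title, section, due_date, term — PK (major, gpa) and explicit NOT NULL columns excluded).
sections: 6 nullable (section_id, credits, points, section, due_date, building — PK (title, major) and explicit NOT NULL columns excluded).
Total: 6 + 6 = 12.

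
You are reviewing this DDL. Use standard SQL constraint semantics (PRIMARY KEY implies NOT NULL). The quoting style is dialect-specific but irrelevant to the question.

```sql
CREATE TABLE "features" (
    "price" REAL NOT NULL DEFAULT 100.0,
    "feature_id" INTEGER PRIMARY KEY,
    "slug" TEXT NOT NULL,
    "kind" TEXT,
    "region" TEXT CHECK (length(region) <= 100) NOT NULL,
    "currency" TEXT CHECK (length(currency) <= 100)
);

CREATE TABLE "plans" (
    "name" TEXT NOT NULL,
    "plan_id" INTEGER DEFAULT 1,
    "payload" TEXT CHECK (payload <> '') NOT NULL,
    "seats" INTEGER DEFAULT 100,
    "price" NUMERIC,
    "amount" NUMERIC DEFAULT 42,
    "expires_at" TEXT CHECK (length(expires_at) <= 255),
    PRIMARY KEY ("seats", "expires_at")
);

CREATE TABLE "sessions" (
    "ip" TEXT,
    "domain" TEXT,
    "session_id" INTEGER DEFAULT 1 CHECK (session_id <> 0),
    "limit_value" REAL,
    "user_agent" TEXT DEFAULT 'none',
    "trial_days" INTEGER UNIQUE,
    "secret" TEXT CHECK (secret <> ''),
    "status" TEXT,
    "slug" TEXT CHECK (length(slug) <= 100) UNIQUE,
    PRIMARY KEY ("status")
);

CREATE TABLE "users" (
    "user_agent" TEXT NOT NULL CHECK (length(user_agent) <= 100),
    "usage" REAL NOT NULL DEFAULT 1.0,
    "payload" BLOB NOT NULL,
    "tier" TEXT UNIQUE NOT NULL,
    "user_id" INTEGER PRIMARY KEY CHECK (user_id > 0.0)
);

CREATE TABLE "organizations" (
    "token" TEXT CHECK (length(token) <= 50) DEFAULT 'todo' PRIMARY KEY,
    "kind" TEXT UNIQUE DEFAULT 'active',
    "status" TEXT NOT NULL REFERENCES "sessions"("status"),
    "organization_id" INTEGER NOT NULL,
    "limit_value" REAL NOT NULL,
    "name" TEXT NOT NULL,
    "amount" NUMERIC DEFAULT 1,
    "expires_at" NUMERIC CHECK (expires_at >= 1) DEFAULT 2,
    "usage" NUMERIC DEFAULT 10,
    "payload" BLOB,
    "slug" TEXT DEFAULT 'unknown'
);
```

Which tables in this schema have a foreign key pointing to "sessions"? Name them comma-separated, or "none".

- organizations.status references sessions(status).

organizations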